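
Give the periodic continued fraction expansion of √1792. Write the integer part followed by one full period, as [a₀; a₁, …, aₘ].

a₀ = ⌊√1792⌋ = 42.
With m₀=0, d₀=1 and mₖ₊₁ = dₖaₖ − mₖ, dₖ₊₁ = (n − mₖ₊₁²)/dₖ, aₖ₊₁ = ⌊(a₀+mₖ₊₁)/dₖ₊₁⌋:
  k=1: m=42, d=28, a=3
  k=2: m=42, d=1, a=84
d=1 and a=2a₀=84 at k=2, so the next step gives (m, d) = (42, 28) again — its k=1 value — and the period has length 2.

[42; 3, 84]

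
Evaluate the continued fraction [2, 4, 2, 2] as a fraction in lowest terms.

49/22

Using pₖ = aₖpₖ₋₁ + pₖ₋₂ and qₖ = aₖqₖ₋₁ + qₖ₋₂:
  k=0: a=2, p=2, q=1
  k=1: a=4, p=9, q=4
  k=2: a=2, p=20, q=9
  k=3: a=2, p=49, q=22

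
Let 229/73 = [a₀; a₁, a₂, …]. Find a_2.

229 = 3·73 + 10   →  a_0 = 3
73 = 7·10 + 3   →  a_1 = 7
10 = 3·3 + 1   →  a_2 = 3

3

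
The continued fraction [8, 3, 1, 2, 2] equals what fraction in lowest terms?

215/26

Using pₖ = aₖpₖ₋₁ + pₖ₋₂ and qₖ = aₖqₖ₋₁ + qₖ₋₂:
  k=0: a=8, p=8, q=1
  k=1: a=3, p=25, q=3
  k=2: a=1, p=33, q=4
  k=3: a=2, p=91, q=11
  k=4: a=2, p=215, q=26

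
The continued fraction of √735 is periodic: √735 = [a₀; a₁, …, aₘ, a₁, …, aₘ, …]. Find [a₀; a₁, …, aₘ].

[27; 9, 54]

a₀ = ⌊√735⌋ = 27.
With m₀=0, d₀=1 and mₖ₊₁ = dₖaₖ − mₖ, dₖ₊₁ = (n − mₖ₊₁²)/dₖ, aₖ₊₁ = ⌊(a₀+mₖ₊₁)/dₖ₊₁⌋:
  k=1: m=27, d=6, a=9
  k=2: m=27, d=1, a=54
d=1 and a=2a₀=54 at k=2, so the next step gives (m, d) = (27, 6) again — its k=1 value — and the period has length 2.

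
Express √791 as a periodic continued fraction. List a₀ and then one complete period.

[28; 8, 56]

a₀ = ⌊√791⌋ = 28.
With m₀=0, d₀=1 and mₖ₊₁ = dₖaₖ − mₖ, dₖ₊₁ = (n − mₖ₊₁²)/dₖ, aₖ₊₁ = ⌊(a₀+mₖ₊₁)/dₖ₊₁⌋:
  k=1: m=28, d=7, a=8
  k=2: m=28, d=1, a=56
d=1 and a=2a₀=56 at k=2, so the next step gives (m, d) = (28, 7) again — its k=1 value — and the period has length 2.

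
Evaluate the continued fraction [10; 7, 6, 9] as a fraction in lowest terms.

Using pₖ = aₖpₖ₋₁ + pₖ₋₂ and qₖ = aₖqₖ₋₁ + qₖ₋₂:
  k=0: a=10, p=10, q=1
  k=1: a=7, p=71, q=7
  k=2: a=6, p=436, q=43
  k=3: a=9, p=3995, q=394

3995/394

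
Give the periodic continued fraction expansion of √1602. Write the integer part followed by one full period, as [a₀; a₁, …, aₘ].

[40; 40, 80]

a₀ = ⌊√1602⌋ = 40.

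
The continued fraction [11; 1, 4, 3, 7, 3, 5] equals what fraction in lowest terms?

Fold from the inside: start with 5/1.
  3 + 1/5 = 16/5
  7 + 5/16 = 117/16
  3 + 16/117 = 367/117
  4 + 117/367 = 1585/367
  1 + 367/1585 = 1952/1585
  11 + 1585/1952 = 23057/1952

23057/1952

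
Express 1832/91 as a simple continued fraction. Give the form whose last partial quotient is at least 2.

1832 = 20*91 + 12
91 = 7*12 + 7
12 = 1*7 + 5
7 = 1*5 + 2
5 = 2*2 + 1
2 = 2*1 + 0  (stop)
So 1832/91 = [20; 7, 1, 1, 2, 2].

[20; 7, 1, 1, 2, 2]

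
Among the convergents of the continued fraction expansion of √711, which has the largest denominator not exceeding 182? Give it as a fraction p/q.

√711 = [26; 1, 1, 1, 52, …] (period length 4).
Convergents:
  p_0/q_0 = 26/1
  p_1/q_1 = 27/1
  p_2/q_2 = 53/2
  p_3/q_3 = 80/3
  p_4/q_4 = 4213/158
  p_5/q_5 = 4293/161
  p_6/q_6 = 8506/319
q_5 = 161 ≤ 182 < 319 = q_6, so the answer is 4293/161.

4293/161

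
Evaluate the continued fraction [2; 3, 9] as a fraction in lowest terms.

Using pₖ = aₖpₖ₋₁ + pₖ₋₂ and qₖ = aₖqₖ₋₁ + qₖ₋₂:
  k=0: a=2, p=2, q=1
  k=1: a=3, p=7, q=3
  k=2: a=9, p=65, q=28

65/28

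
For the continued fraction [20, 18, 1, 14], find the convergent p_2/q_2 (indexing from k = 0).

Using pₖ = aₖpₖ₋₁ + pₖ₋₂, qₖ = aₖqₖ₋₁ + qₖ₋₂ (with p₋₁=1, p₋₂=0, q₋₁=0, q₋₂=1):
  k=0: a=20, p=20, q=1
  k=1: a=18, p=361, q=18
  k=2: a=1, p=381, q=19

381/19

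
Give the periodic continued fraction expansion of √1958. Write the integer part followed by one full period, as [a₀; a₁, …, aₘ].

a₀ = ⌊√1958⌋ = 44.
With m₀=0, d₀=1 and mₖ₊₁ = dₖaₖ − mₖ, dₖ₊₁ = (n − mₖ₊₁²)/dₖ, aₖ₊₁ = ⌊(a₀+mₖ₊₁)/dₖ₊₁⌋:
  k=1: m=44, d=22, a=4
  k=2: m=44, d=1, a=88
d=1 and a=2a₀=88 at k=2, so the next step gives (m, d) = (44, 22) again — its k=1 value — and the period has length 2.

[44; 4, 88]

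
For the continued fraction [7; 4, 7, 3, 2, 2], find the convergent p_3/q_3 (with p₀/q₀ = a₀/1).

659/91

Using pₖ = aₖpₖ₋₁ + pₖ₋₂, qₖ = aₖqₖ₋₁ + qₖ₋₂ (with p₋₁=1, p₋₂=0, q₋₁=0, q₋₂=1):
  k=0: a=7, p=7, q=1
  k=1: a=4, p=29, q=4
  k=2: a=7, p=210, q=29
  k=3: a=3, p=659, q=91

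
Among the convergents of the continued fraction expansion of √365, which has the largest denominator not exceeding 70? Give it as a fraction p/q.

363/19

√365 = [19; 9, 1, 1, 9, 38, …] (period length 5).
Convergents:
  p_0/q_0 = 19/1
  p_1/q_1 = 172/9
  p_2/q_2 = 191/10
  p_3/q_3 = 363/19
  p_4/q_4 = 3458/181
q_3 = 19 ≤ 70 < 181 = q_4, so the answer is 363/19.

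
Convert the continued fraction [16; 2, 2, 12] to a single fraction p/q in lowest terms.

1017/62

Fold from the inside: start with 12/1.
  2 + 1/12 = 25/12
  2 + 12/25 = 62/25
  16 + 25/62 = 1017/62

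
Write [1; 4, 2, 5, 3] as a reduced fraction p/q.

191/156

Using pₖ = aₖpₖ₋₁ + pₖ₋₂ and qₖ = aₖqₖ₋₁ + qₖ₋₂:
  k=0: a=1, p=1, q=1
  k=1: a=4, p=5, q=4
  k=2: a=2, p=11, q=9
  k=3: a=5, p=60, q=49
  k=4: a=3, p=191, q=156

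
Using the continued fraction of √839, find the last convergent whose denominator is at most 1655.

47851/1652

√839 = [28; 1, 27, 1, 56, …] (period length 4).
Convergents:
  p_0/q_0 = 28/1
  p_1/q_1 = 29/1
  p_2/q_2 = 811/28
  p_3/q_3 = 840/29
  p_4/q_4 = 47851/1652
  p_5/q_5 = 48691/1681
q_4 = 1652 ≤ 1655 < 1681 = q_5, so the answer is 47851/1652.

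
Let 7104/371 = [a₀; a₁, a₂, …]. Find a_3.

2

7104 = 19·371 + 55   →  a_0 = 19
371 = 6·55 + 41   →  a_1 = 6
55 = 1·41 + 14   →  a_2 = 1
41 = 2·14 + 13   →  a_3 = 2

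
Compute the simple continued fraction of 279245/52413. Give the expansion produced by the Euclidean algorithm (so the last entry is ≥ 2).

279245 = 5*52413 + 17180
52413 = 3*17180 + 873
17180 = 19*873 + 593
873 = 1*593 + 280
593 = 2*280 + 33
280 = 8*33 + 16
33 = 2*16 + 1
16 = 16*1 + 0  (stop)
So 279245/52413 = [5; 3, 19, 1, 2, 8, 2, 16].

[5; 3, 19, 1, 2, 8, 2, 16]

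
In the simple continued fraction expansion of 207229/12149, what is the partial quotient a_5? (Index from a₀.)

207229 = 17·12149 + 696   →  a_0 = 17
12149 = 17·696 + 317   →  a_1 = 17
696 = 2·317 + 62   →  a_2 = 2
317 = 5·62 + 7   →  a_3 = 5
62 = 8·7 + 6   →  a_4 = 8
7 = 1·6 + 1   →  a_5 = 1

1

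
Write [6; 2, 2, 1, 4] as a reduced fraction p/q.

212/33

Using pₖ = aₖpₖ₋₁ + pₖ₋₂ and qₖ = aₖqₖ₋₁ + qₖ₋₂:
  k=0: a=6, p=6, q=1
  k=1: a=2, p=13, q=2
  k=2: a=2, p=32, q=5
  k=3: a=1, p=45, q=7
  k=4: a=4, p=212, q=33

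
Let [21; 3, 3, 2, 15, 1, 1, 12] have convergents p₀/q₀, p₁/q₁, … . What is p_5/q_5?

Using pₖ = aₖpₖ₋₁ + pₖ₋₂, qₖ = aₖqₖ₋₁ + qₖ₋₂ (with p₋₁=1, p₋₂=0, q₋₁=0, q₋₂=1):
  k=0: a=21, p=21, q=1
  k=1: a=3, p=64, q=3
  k=2: a=3, p=213, q=10
  k=3: a=2, p=490, q=23
  k=4: a=15, p=7563, q=355
  k=5: a=1, p=8053, q=378

8053/378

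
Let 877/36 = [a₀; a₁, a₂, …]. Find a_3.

877 = 24·36 + 13   →  a_0 = 24
36 = 2·13 + 10   →  a_1 = 2
13 = 1·10 + 3   →  a_2 = 1
10 = 3·3 + 1   →  a_3 = 3

3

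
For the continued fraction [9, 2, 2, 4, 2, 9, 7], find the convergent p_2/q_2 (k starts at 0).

47/5

Using pₖ = aₖpₖ₋₁ + pₖ₋₂, qₖ = aₖqₖ₋₁ + qₖ₋₂ (with p₋₁=1, p₋₂=0, q₋₁=0, q₋₂=1):
  k=0: a=9, p=9, q=1
  k=1: a=2, p=19, q=2
  k=2: a=2, p=47, q=5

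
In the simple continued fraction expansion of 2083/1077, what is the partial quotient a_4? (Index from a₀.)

2083 = 1·1077 + 1006   →  a_0 = 1
1077 = 1·1006 + 71   →  a_1 = 1
1006 = 14·71 + 12   →  a_2 = 14
71 = 5·12 + 11   →  a_3 = 5
12 = 1·11 + 1   →  a_4 = 1

1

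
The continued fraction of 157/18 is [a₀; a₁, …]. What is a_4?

157 = 8·18 + 13   →  a_0 = 8
18 = 1·13 + 5   →  a_1 = 1
13 = 2·5 + 3   →  a_2 = 2
5 = 1·3 + 2   →  a_3 = 1
3 = 1·2 + 1   →  a_4 = 1

1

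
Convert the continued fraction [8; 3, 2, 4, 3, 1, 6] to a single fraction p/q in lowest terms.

Using pₖ = aₖpₖ₋₁ + pₖ₋₂ and qₖ = aₖqₖ₋₁ + qₖ₋₂:
  k=0: a=8, p=8, q=1
  k=1: a=3, p=25, q=3
  k=2: a=2, p=58, q=7
  k=3: a=4, p=257, q=31
  k=4: a=3, p=829, q=100
  k=5: a=1, p=1086, q=131
  k=6: a=6, p=7345, q=886

7345/886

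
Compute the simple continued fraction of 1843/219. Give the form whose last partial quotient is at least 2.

[8; 2, 2, 2, 5, 1, 2]

1843 = 8*219 + 91
219 = 2*91 + 37
91 = 2*37 + 17
37 = 2*17 + 3
17 = 5*3 + 2
3 = 1*2 + 1
2 = 2*1 + 0  (stop)
So 1843/219 = [8; 2, 2, 2, 5, 1, 2].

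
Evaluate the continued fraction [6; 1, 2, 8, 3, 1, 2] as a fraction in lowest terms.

1897/284

Using pₖ = aₖpₖ₋₁ + pₖ₋₂ and qₖ = aₖqₖ₋₁ + qₖ₋₂:
  k=0: a=6, p=6, q=1
  k=1: a=1, p=7, q=1
  k=2: a=2, p=20, q=3
  k=3: a=8, p=167, q=25
  k=4: a=3, p=521, q=78
  k=5: a=1, p=688, q=103
  k=6: a=2, p=1897, q=284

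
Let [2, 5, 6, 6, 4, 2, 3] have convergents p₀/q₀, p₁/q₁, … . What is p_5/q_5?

Using pₖ = aₖpₖ₋₁ + pₖ₋₂, qₖ = aₖqₖ₋₁ + qₖ₋₂ (with p₋₁=1, p₋₂=0, q₋₁=0, q₋₂=1):
  k=0: a=2, p=2, q=1
  k=1: a=5, p=11, q=5
  k=2: a=6, p=68, q=31
  k=3: a=6, p=419, q=191
  k=4: a=4, p=1744, q=795
  k=5: a=2, p=3907, q=1781

3907/1781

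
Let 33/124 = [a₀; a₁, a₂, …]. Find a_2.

33 = 0·124 + 33   →  a_0 = 0
124 = 3·33 + 25   →  a_1 = 3
33 = 1·25 + 8   →  a_2 = 1

1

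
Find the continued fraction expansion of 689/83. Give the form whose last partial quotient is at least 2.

[8; 3, 3, 8]

689 = 8×83 + 25
83 = 3×25 + 8
25 = 3×8 + 1
8 = 8×1 + 0  (stop)
So 689/83 = [8; 3, 3, 8].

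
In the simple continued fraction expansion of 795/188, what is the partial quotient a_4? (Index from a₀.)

795 = 4·188 + 43   →  a_0 = 4
188 = 4·43 + 16   →  a_1 = 4
43 = 2·16 + 11   →  a_2 = 2
16 = 1·11 + 5   →  a_3 = 1
11 = 2·5 + 1   →  a_4 = 2

2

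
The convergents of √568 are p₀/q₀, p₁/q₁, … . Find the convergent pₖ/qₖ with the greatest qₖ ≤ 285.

√568 = [23; 1, 4, 1, 46, …] (period length 4).
Convergents:
  p_0/q_0 = 23/1
  p_1/q_1 = 24/1
  p_2/q_2 = 119/5
  p_3/q_3 = 143/6
  p_4/q_4 = 6697/281
  p_5/q_5 = 6840/287
q_4 = 281 ≤ 285 < 287 = q_5, so the answer is 6697/281.

6697/281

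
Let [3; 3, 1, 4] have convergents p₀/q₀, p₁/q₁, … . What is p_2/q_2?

13/4

Using pₖ = aₖpₖ₋₁ + pₖ₋₂, qₖ = aₖqₖ₋₁ + qₖ₋₂ (with p₋₁=1, p₋₂=0, q₋₁=0, q₋₂=1):
  k=0: a=3, p=3, q=1
  k=1: a=3, p=10, q=3
  k=2: a=1, p=13, q=4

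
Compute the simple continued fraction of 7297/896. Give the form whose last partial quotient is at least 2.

7297 = 8·896 + 129
896 = 6·129 + 122
129 = 1·122 + 7
122 = 17·7 + 3
7 = 2·3 + 1
3 = 3·1 + 0  (stop)
So 7297/896 = [8; 6, 1, 17, 2, 3].

[8; 6, 1, 17, 2, 3]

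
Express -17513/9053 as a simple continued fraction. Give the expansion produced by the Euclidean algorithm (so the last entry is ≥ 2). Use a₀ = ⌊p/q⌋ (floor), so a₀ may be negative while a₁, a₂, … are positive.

-17513 = -2*9053 + 593
9053 = 15*593 + 158
593 = 3*158 + 119
158 = 1*119 + 39
119 = 3*39 + 2
39 = 19*2 + 1
2 = 2*1 + 0  (stop)
So -17513/9053 = [-2; 15, 3, 1, 3, 19, 2].

[-2; 15, 3, 1, 3, 19, 2]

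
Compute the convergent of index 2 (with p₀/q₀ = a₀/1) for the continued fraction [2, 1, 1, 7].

5/2

Using pₖ = aₖpₖ₋₁ + pₖ₋₂, qₖ = aₖqₖ₋₁ + qₖ₋₂ (with p₋₁=1, p₋₂=0, q₋₁=0, q₋₂=1):
  k=0: a=2, p=2, q=1
  k=1: a=1, p=3, q=1
  k=2: a=1, p=5, q=2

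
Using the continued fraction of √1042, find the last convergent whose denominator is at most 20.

226/7

√1042 = [32; 3, 1, 1, 3, 64, …] (period length 5).
Convergents:
  p_0/q_0 = 32/1
  p_1/q_1 = 97/3
  p_2/q_2 = 129/4
  p_3/q_3 = 226/7
  p_4/q_4 = 807/25
q_3 = 7 ≤ 20 < 25 = q_4, so the answer is 226/7.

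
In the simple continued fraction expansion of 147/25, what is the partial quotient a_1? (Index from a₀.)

147 = 5·25 + 22   →  a_0 = 5
25 = 1·22 + 3   →  a_1 = 1

1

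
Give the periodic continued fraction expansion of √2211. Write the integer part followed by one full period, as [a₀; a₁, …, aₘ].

a₀ = ⌊√2211⌋ = 47.

[47; 47, 94]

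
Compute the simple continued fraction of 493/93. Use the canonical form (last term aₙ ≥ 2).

[5; 3, 3, 9]

493 = 5·93 + 28
93 = 3·28 + 9
28 = 3·9 + 1
9 = 9·1 + 0  (stop)
So 493/93 = [5; 3, 3, 9].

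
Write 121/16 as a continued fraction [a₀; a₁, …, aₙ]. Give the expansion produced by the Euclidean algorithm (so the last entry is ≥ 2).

[7; 1, 1, 3, 2]

121 = 7·16 + 9
16 = 1·9 + 7
9 = 1·7 + 2
7 = 3·2 + 1
2 = 2·1 + 0  (stop)
So 121/16 = [7; 1, 1, 3, 2].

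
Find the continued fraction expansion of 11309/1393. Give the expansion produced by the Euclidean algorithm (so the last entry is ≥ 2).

11309 = 8×1393 + 165
1393 = 8×165 + 73
165 = 2×73 + 19
73 = 3×19 + 16
19 = 1×16 + 3
16 = 5×3 + 1
3 = 3×1 + 0  (stop)
So 11309/1393 = [8; 8, 2, 3, 1, 5, 3].

[8; 8, 2, 3, 1, 5, 3]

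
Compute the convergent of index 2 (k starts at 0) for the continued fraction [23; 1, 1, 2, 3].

47/2

Using pₖ = aₖpₖ₋₁ + pₖ₋₂, qₖ = aₖqₖ₋₁ + qₖ₋₂ (with p₋₁=1, p₋₂=0, q₋₁=0, q₋₂=1):
  k=0: a=23, p=23, q=1
  k=1: a=1, p=24, q=1
  k=2: a=1, p=47, q=2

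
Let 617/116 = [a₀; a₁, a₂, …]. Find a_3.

617 = 5·116 + 37   →  a_0 = 5
116 = 3·37 + 5   →  a_1 = 3
37 = 7·5 + 2   →  a_2 = 7
5 = 2·2 + 1   →  a_3 = 2

2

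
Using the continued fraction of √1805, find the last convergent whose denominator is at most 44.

√1805 = [42; 2, 16, 2, 84, …] (period length 4).
Convergents:
  p_0/q_0 = 42/1
  p_1/q_1 = 85/2
  p_2/q_2 = 1402/33
  p_3/q_3 = 2889/68
q_2 = 33 ≤ 44 < 68 = q_3, so the answer is 1402/33.

1402/33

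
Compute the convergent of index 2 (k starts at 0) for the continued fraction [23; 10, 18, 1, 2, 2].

4181/181

Using pₖ = aₖpₖ₋₁ + pₖ₋₂, qₖ = aₖqₖ₋₁ + qₖ₋₂ (with p₋₁=1, p₋₂=0, q₋₁=0, q₋₂=1):
  k=0: a=23, p=23, q=1
  k=1: a=10, p=231, q=10
  k=2: a=18, p=4181, q=181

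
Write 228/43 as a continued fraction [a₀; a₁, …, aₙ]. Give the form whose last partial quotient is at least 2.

[5; 3, 3, 4]

228 = 5×43 + 13
43 = 3×13 + 4
13 = 3×4 + 1
4 = 4×1 + 0  (stop)
So 228/43 = [5; 3, 3, 4].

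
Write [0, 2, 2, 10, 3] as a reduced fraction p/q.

65/161

Using pₖ = aₖpₖ₋₁ + pₖ₋₂ and qₖ = aₖqₖ₋₁ + qₖ₋₂:
  k=0: a=0, p=0, q=1
  k=1: a=2, p=1, q=2
  k=2: a=2, p=2, q=5
  k=3: a=10, p=21, q=52
  k=4: a=3, p=65, q=161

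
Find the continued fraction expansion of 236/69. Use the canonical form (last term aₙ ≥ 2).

[3; 2, 2, 1, 1, 1, 3]

236 = 3*69 + 29
69 = 2*29 + 11
29 = 2*11 + 7
11 = 1*7 + 4
7 = 1*4 + 3
4 = 1*3 + 1
3 = 3*1 + 0  (stop)
So 236/69 = [3; 2, 2, 1, 1, 1, 3].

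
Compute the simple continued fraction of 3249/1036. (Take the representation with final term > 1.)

[3; 7, 2, 1, 7, 6]

3249 = 3×1036 + 141
1036 = 7×141 + 49
141 = 2×49 + 43
49 = 1×43 + 6
43 = 7×6 + 1
6 = 6×1 + 0  (stop)
So 3249/1036 = [3; 7, 2, 1, 7, 6].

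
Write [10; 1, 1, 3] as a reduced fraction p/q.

Using pₖ = aₖpₖ₋₁ + pₖ₋₂ and qₖ = aₖqₖ₋₁ + qₖ₋₂:
  k=0: a=10, p=10, q=1
  k=1: a=1, p=11, q=1
  k=2: a=1, p=21, q=2
  k=3: a=3, p=74, q=7

74/7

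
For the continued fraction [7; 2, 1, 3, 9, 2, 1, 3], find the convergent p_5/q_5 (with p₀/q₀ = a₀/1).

1583/215

Using pₖ = aₖpₖ₋₁ + pₖ₋₂, qₖ = aₖqₖ₋₁ + qₖ₋₂ (with p₋₁=1, p₋₂=0, q₋₁=0, q₋₂=1):
  k=0: a=7, p=7, q=1
  k=1: a=2, p=15, q=2
  k=2: a=1, p=22, q=3
  k=3: a=3, p=81, q=11
  k=4: a=9, p=751, q=102
  k=5: a=2, p=1583, q=215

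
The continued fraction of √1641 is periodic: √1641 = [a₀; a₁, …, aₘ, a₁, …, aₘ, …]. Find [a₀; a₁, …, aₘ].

a₀ = ⌊√1641⌋ = 40.
With m₀=0, d₀=1 and mₖ₊₁ = dₖaₖ − mₖ, dₖ₊₁ = (n − mₖ₊₁²)/dₖ, aₖ₊₁ = ⌊(a₀+mₖ₊₁)/dₖ₊₁⌋:
  k=1: m=40, d=41, a=1
  k=2: m=1, d=40, a=1
  k=3: m=39, d=3, a=26
  k=4: m=39, d=40, a=1
  k=5: m=1, d=41, a=1
  k=6: m=40, d=1, a=80
d=1 and a=2a₀=80 at k=6, so the next step gives (m, d) = (40, 41) again — its k=1 value — and the period has length 6.

[40; 1, 1, 26, 1, 1, 80]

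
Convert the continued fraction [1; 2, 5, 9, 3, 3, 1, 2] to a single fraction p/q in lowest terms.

5468/3757

Using pₖ = aₖpₖ₋₁ + pₖ₋₂ and qₖ = aₖqₖ₋₁ + qₖ₋₂:
  k=0: a=1, p=1, q=1
  k=1: a=2, p=3, q=2
  k=2: a=5, p=16, q=11
  k=3: a=9, p=147, q=101
  k=4: a=3, p=457, q=314
  k=5: a=3, p=1518, q=1043
  k=6: a=1, p=1975, q=1357
  k=7: a=2, p=5468, q=3757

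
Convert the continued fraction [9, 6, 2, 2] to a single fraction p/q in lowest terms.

293/32

Fold from the inside: start with 2/1.
  2 + 1/2 = 5/2
  6 + 2/5 = 32/5
  9 + 5/32 = 293/32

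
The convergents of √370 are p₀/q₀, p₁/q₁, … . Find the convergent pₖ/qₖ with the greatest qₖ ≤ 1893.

√370 = [19; 4, 4, 38, …] (period length 3).
Convergents:
  p_0/q_0 = 19/1
  p_1/q_1 = 77/4
  p_2/q_2 = 327/17
  p_3/q_3 = 12503/650
  p_4/q_4 = 50339/2617
q_3 = 650 ≤ 1893 < 2617 = q_4, so the answer is 12503/650.

12503/650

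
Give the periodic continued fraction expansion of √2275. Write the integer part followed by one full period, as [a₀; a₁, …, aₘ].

[47; 1, 2, 3, 2, 1, 94]

a₀ = ⌊√2275⌋ = 47.
With m₀=0, d₀=1 and mₖ₊₁ = dₖaₖ − mₖ, dₖ₊₁ = (n − mₖ₊₁²)/dₖ, aₖ₊₁ = ⌊(a₀+mₖ₊₁)/dₖ₊₁⌋:
  k=1: m=47, d=66, a=1
  k=2: m=19, d=29, a=2
  k=3: m=39, d=26, a=3
  k=4: m=39, d=29, a=2
  k=5: m=19, d=66, a=1
  k=6: m=47, d=1, a=94
d=1 and a=2a₀=94 at k=6, so the next step gives (m, d) = (47, 66) again — its k=1 value — and the period has length 6.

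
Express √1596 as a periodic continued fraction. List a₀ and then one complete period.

[39; 1, 18, 1, 78]

a₀ = ⌊√1596⌋ = 39.
With m₀=0, d₀=1 and mₖ₊₁ = dₖaₖ − mₖ, dₖ₊₁ = (n − mₖ₊₁²)/dₖ, aₖ₊₁ = ⌊(a₀+mₖ₊₁)/dₖ₊₁⌋:
  k=1: m=39, d=75, a=1
  k=2: m=36, d=4, a=18
  k=3: m=36, d=75, a=1
  k=4: m=39, d=1, a=78
d=1 and a=2a₀=78 at k=4, so the next step gives (m, d) = (39, 75) again — its k=1 value — and the period has length 4.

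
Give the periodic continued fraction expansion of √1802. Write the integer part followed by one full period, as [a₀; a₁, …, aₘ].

[42; 2, 4, 2, 84]

a₀ = ⌊√1802⌋ = 42.
With m₀=0, d₀=1 and mₖ₊₁ = dₖaₖ − mₖ, dₖ₊₁ = (n − mₖ₊₁²)/dₖ, aₖ₊₁ = ⌊(a₀+mₖ₊₁)/dₖ₊₁⌋:
  k=1: m=42, d=38, a=2
  k=2: m=34, d=17, a=4
  k=3: m=34, d=38, a=2
  k=4: m=42, d=1, a=84
d=1 and a=2a₀=84 at k=4, so the next step gives (m, d) = (42, 38) again — its k=1 value — and the period has length 4.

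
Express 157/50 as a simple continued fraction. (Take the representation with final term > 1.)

[3; 7, 7]

157 = 3*50 + 7
50 = 7*7 + 1
7 = 7*1 + 0  (stop)
So 157/50 = [3; 7, 7].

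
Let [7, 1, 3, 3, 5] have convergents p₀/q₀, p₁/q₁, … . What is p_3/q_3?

Using pₖ = aₖpₖ₋₁ + pₖ₋₂, qₖ = aₖqₖ₋₁ + qₖ₋₂ (with p₋₁=1, p₋₂=0, q₋₁=0, q₋₂=1):
  k=0: a=7, p=7, q=1
  k=1: a=1, p=8, q=1
  k=2: a=3, p=31, q=4
  k=3: a=3, p=101, q=13

101/13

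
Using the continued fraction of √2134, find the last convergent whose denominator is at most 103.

√2134 = [46; 5, 8, 5, 92, …] (period length 4).
Convergents:
  p_0/q_0 = 46/1
  p_1/q_1 = 231/5
  p_2/q_2 = 1894/41
  p_3/q_3 = 9701/210
q_2 = 41 ≤ 103 < 210 = q_3, so the answer is 1894/41.

1894/41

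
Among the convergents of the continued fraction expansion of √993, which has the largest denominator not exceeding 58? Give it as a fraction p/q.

√993 = [31; 1, 1, 20, 1, 1, 62, …] (period length 6).
Convergents:
  p_0/q_0 = 31/1
  p_1/q_1 = 32/1
  p_2/q_2 = 63/2
  p_3/q_3 = 1292/41
  p_4/q_4 = 1355/43
  p_5/q_5 = 2647/84
q_4 = 43 ≤ 58 < 84 = q_5, so the answer is 1355/43.

1355/43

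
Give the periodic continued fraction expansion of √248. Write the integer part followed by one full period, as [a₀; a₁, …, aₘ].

a₀ = ⌊√248⌋ = 15.
With m₀=0, d₀=1 and mₖ₊₁ = dₖaₖ − mₖ, dₖ₊₁ = (n − mₖ₊₁²)/dₖ, aₖ₊₁ = ⌊(a₀+mₖ₊₁)/dₖ₊₁⌋:
  k=1: m=15, d=23, a=1
  k=2: m=8, d=8, a=2
  k=3: m=8, d=23, a=1
  k=4: m=15, d=1, a=30
d=1 and a=2a₀=30 at k=4, so the next step gives (m, d) = (15, 23) again — its k=1 value — and the period has length 4.

[15; 1, 2, 1, 30]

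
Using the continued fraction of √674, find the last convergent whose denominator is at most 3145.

√674 = [25; 1, 24, 1, 50, …] (period length 4).
Convergents:
  p_0/q_0 = 25/1
  p_1/q_1 = 26/1
  p_2/q_2 = 649/25
  p_3/q_3 = 675/26
  p_4/q_4 = 34399/1325
  p_5/q_5 = 35074/1351
  p_6/q_6 = 876175/33749
q_5 = 1351 ≤ 3145 < 33749 = q_6, so the answer is 35074/1351.

35074/1351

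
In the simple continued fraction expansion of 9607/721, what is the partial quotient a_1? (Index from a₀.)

9607 = 13·721 + 234   →  a_0 = 13
721 = 3·234 + 19   →  a_1 = 3

3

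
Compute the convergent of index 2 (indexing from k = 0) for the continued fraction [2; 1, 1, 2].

5/2

Using pₖ = aₖpₖ₋₁ + pₖ₋₂, qₖ = aₖqₖ₋₁ + qₖ₋₂ (with p₋₁=1, p₋₂=0, q₋₁=0, q₋₂=1):
  k=0: a=2, p=2, q=1
  k=1: a=1, p=3, q=1
  k=2: a=1, p=5, q=2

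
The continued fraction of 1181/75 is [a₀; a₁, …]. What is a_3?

1

1181 = 15·75 + 56   →  a_0 = 15
75 = 1·56 + 19   →  a_1 = 1
56 = 2·19 + 18   →  a_2 = 2
19 = 1·18 + 1   →  a_3 = 1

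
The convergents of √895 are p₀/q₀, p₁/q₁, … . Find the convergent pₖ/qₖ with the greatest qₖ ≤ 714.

21151/707

√895 = [29; 1, 10, 1, 58, …] (period length 4).
Convergents:
  p_0/q_0 = 29/1
  p_1/q_1 = 30/1
  p_2/q_2 = 329/11
  p_3/q_3 = 359/12
  p_4/q_4 = 21151/707
  p_5/q_5 = 21510/719
q_4 = 707 ≤ 714 < 719 = q_5, so the answer is 21151/707.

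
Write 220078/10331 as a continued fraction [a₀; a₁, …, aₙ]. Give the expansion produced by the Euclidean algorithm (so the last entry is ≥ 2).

220078 = 21*10331 + 3127
10331 = 3*3127 + 950
3127 = 3*950 + 277
950 = 3*277 + 119
277 = 2*119 + 39
119 = 3*39 + 2
39 = 19*2 + 1
2 = 2*1 + 0  (stop)
So 220078/10331 = [21; 3, 3, 3, 2, 3, 19, 2].

[21; 3, 3, 3, 2, 3, 19, 2]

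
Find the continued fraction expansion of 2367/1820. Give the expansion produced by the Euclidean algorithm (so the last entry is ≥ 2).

2367 = 1·1820 + 547
1820 = 3·547 + 179
547 = 3·179 + 10
179 = 17·10 + 9
10 = 1·9 + 1
9 = 9·1 + 0  (stop)
So 2367/1820 = [1; 3, 3, 17, 1, 9].

[1; 3, 3, 17, 1, 9]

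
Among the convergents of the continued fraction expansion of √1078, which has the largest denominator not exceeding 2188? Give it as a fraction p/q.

√1078 = [32; 1, 4, 1, 64, …] (period length 4).
Convergents:
  p_0/q_0 = 32/1
  p_1/q_1 = 33/1
  p_2/q_2 = 164/5
  p_3/q_3 = 197/6
  p_4/q_4 = 12772/389
  p_5/q_5 = 12969/395
  p_6/q_6 = 64648/1969
  p_7/q_7 = 77617/2364
q_6 = 1969 ≤ 2188 < 2364 = q_7, so the answer is 64648/1969.

64648/1969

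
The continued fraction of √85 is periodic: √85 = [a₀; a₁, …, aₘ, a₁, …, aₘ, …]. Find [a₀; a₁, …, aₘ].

a₀ = ⌊√85⌋ = 9.
With m₀=0, d₀=1 and mₖ₊₁ = dₖaₖ − mₖ, dₖ₊₁ = (n − mₖ₊₁²)/dₖ, aₖ₊₁ = ⌊(a₀+mₖ₊₁)/dₖ₊₁⌋:
  k=1: m=9, d=4, a=4
  k=2: m=7, d=9, a=1
  k=3: m=2, d=9, a=1
  k=4: m=7, d=4, a=4
  k=5: m=9, d=1, a=18
d=1 and a=2a₀=18 at k=5, so the next step gives (m, d) = (9, 4) again — its k=1 value — and the period has length 5.

[9; 4, 1, 1, 4, 18]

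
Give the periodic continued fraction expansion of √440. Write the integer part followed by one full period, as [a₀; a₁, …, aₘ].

[20; 1, 40]

a₀ = ⌊√440⌋ = 20.
With m₀=0, d₀=1 and mₖ₊₁ = dₖaₖ − mₖ, dₖ₊₁ = (n − mₖ₊₁²)/dₖ, aₖ₊₁ = ⌊(a₀+mₖ₊₁)/dₖ₊₁⌋:
  k=1: m=20, d=40, a=1
  k=2: m=20, d=1, a=40
d=1 and a=2a₀=40 at k=2, so the next step gives (m, d) = (20, 40) again — its k=1 value — and the period has length 2.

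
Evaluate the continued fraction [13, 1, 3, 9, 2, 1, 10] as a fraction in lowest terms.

16893/1228

Fold from the inside: start with 10/1.
  1 + 1/10 = 11/10
  2 + 10/11 = 32/11
  9 + 11/32 = 299/32
  3 + 32/299 = 929/299
  1 + 299/929 = 1228/929
  13 + 929/1228 = 16893/1228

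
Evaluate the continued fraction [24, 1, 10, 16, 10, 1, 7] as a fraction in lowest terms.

Using pₖ = aₖpₖ₋₁ + pₖ₋₂ and qₖ = aₖqₖ₋₁ + qₖ₋₂:
  k=0: a=24, p=24, q=1
  k=1: a=1, p=25, q=1
  k=2: a=10, p=274, q=11
  k=3: a=16, p=4409, q=177
  k=4: a=10, p=44364, q=1781
  k=5: a=1, p=48773, q=1958
  k=6: a=7, p=385775, q=15487

385775/15487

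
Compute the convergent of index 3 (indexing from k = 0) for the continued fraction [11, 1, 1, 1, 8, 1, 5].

35/3

Using pₖ = aₖpₖ₋₁ + pₖ₋₂, qₖ = aₖqₖ₋₁ + qₖ₋₂ (with p₋₁=1, p₋₂=0, q₋₁=0, q₋₂=1):
  k=0: a=11, p=11, q=1
  k=1: a=1, p=12, q=1
  k=2: a=1, p=23, q=2
  k=3: a=1, p=35, q=3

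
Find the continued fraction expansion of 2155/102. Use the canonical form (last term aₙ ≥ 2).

[21; 7, 1, 5, 2]

2155 = 21*102 + 13
102 = 7*13 + 11
13 = 1*11 + 2
11 = 5*2 + 1
2 = 2*1 + 0  (stop)
So 2155/102 = [21; 7, 1, 5, 2].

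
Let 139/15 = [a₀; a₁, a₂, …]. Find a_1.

3

139 = 9·15 + 4   →  a_0 = 9
15 = 3·4 + 3   →  a_1 = 3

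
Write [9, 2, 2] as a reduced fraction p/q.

Using pₖ = aₖpₖ₋₁ + pₖ₋₂ and qₖ = aₖqₖ₋₁ + qₖ₋₂:
  k=0: a=9, p=9, q=1
  k=1: a=2, p=19, q=2
  k=2: a=2, p=47, q=5

47/5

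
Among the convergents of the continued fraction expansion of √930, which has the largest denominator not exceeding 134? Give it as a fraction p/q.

3690/121

√930 = [30; 2, 60, …] (period length 2).
Convergents:
  p_0/q_0 = 30/1
  p_1/q_1 = 61/2
  p_2/q_2 = 3690/121
  p_3/q_3 = 7441/244
q_2 = 121 ≤ 134 < 244 = q_3, so the answer is 3690/121.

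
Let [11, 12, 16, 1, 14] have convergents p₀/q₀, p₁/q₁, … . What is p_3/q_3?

Using pₖ = aₖpₖ₋₁ + pₖ₋₂, qₖ = aₖqₖ₋₁ + qₖ₋₂ (with p₋₁=1, p₋₂=0, q₋₁=0, q₋₂=1):
  k=0: a=11, p=11, q=1
  k=1: a=12, p=133, q=12
  k=2: a=16, p=2139, q=193
  k=3: a=1, p=2272, q=205

2272/205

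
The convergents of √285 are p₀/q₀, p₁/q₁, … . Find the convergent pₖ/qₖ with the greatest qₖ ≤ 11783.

√285 = [16; 1, 7, 2, 7, 1, 32, …] (period length 6).
Convergents:
  p_0/q_0 = 16/1
  p_1/q_1 = 17/1
  p_2/q_2 = 135/8
  p_3/q_3 = 287/17
  p_4/q_4 = 2144/127
  p_5/q_5 = 2431/144
  p_6/q_6 = 79936/4735
  p_7/q_7 = 82367/4879
  p_8/q_8 = 656505/38888
q_7 = 4879 ≤ 11783 < 38888 = q_8, so the answer is 82367/4879.

82367/4879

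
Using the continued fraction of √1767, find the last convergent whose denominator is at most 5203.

√1767 = [42; 28, 84, …] (period length 2).
Convergents:
  p_0/q_0 = 42/1
  p_1/q_1 = 1177/28
  p_2/q_2 = 98910/2353
  p_3/q_3 = 2770657/65912
q_2 = 2353 ≤ 5203 < 65912 = q_3, so the answer is 98910/2353.

98910/2353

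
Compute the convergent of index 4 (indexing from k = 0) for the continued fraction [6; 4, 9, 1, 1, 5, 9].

487/78

Using pₖ = aₖpₖ₋₁ + pₖ₋₂, qₖ = aₖqₖ₋₁ + qₖ₋₂ (with p₋₁=1, p₋₂=0, q₋₁=0, q₋₂=1):
  k=0: a=6, p=6, q=1
  k=1: a=4, p=25, q=4
  k=2: a=9, p=231, q=37
  k=3: a=1, p=256, q=41
  k=4: a=1, p=487, q=78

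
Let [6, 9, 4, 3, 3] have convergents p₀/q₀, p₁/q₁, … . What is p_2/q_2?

Using pₖ = aₖpₖ₋₁ + pₖ₋₂, qₖ = aₖqₖ₋₁ + qₖ₋₂ (with p₋₁=1, p₋₂=0, q₋₁=0, q₋₂=1):
  k=0: a=6, p=6, q=1
  k=1: a=9, p=55, q=9
  k=2: a=4, p=226, q=37

226/37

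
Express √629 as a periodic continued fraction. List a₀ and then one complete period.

a₀ = ⌊√629⌋ = 25.
With m₀=0, d₀=1 and mₖ₊₁ = dₖaₖ − mₖ, dₖ₊₁ = (n − mₖ₊₁²)/dₖ, aₖ₊₁ = ⌊(a₀+mₖ₊₁)/dₖ₊₁⌋:
  k=1: m=25, d=4, a=12
  k=2: m=23, d=25, a=1
  k=3: m=2, d=25, a=1
  k=4: m=23, d=4, a=12
  k=5: m=25, d=1, a=50
d=1 and a=2a₀=50 at k=5, so the next step gives (m, d) = (25, 4) again — its k=1 value — and the period has length 5.

[25; 12, 1, 1, 12, 50]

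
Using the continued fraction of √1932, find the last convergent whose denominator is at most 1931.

84085/1913

√1932 = [43; 1, 20, 1, 86, …] (period length 4).
Convergents:
  p_0/q_0 = 43/1
  p_1/q_1 = 44/1
  p_2/q_2 = 923/21
  p_3/q_3 = 967/22
  p_4/q_4 = 84085/1913
  p_5/q_5 = 85052/1935
q_4 = 1913 ≤ 1931 < 1935 = q_5, so the answer is 84085/1913.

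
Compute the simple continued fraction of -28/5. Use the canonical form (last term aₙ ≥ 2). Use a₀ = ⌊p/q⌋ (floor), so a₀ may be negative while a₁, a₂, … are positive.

-28 = -6*5 + 2
5 = 2*2 + 1
2 = 2*1 + 0  (stop)
So -28/5 = [-6; 2, 2].

[-6; 2, 2]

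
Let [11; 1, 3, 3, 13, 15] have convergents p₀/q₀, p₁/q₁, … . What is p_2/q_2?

47/4

Using pₖ = aₖpₖ₋₁ + pₖ₋₂, qₖ = aₖqₖ₋₁ + qₖ₋₂ (with p₋₁=1, p₋₂=0, q₋₁=0, q₋₂=1):
  k=0: a=11, p=11, q=1
  k=1: a=1, p=12, q=1
  k=2: a=3, p=47, q=4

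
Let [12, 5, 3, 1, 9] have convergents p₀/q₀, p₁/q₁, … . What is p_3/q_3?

Using pₖ = aₖpₖ₋₁ + pₖ₋₂, qₖ = aₖqₖ₋₁ + qₖ₋₂ (with p₋₁=1, p₋₂=0, q₋₁=0, q₋₂=1):
  k=0: a=12, p=12, q=1
  k=1: a=5, p=61, q=5
  k=2: a=3, p=195, q=16
  k=3: a=1, p=256, q=21

256/21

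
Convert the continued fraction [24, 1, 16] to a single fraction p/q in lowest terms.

Fold from the inside: start with 16/1.
  1 + 1/16 = 17/16
  24 + 16/17 = 424/17

424/17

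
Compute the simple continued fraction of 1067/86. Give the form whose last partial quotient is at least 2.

1067 = 12×86 + 35
86 = 2×35 + 16
35 = 2×16 + 3
16 = 5×3 + 1
3 = 3×1 + 0  (stop)
So 1067/86 = [12; 2, 2, 5, 3].

[12; 2, 2, 5, 3]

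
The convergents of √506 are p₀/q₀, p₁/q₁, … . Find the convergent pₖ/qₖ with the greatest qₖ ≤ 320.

4049/180

√506 = [22; 2, 44, …] (period length 2).
Convergents:
  p_0/q_0 = 22/1
  p_1/q_1 = 45/2
  p_2/q_2 = 2002/89
  p_3/q_3 = 4049/180
  p_4/q_4 = 180158/8009
q_3 = 180 ≤ 320 < 8009 = q_4, so the answer is 4049/180.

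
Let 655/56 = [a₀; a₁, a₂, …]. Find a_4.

655 = 11·56 + 39   →  a_0 = 11
56 = 1·39 + 17   →  a_1 = 1
39 = 2·17 + 5   →  a_2 = 2
17 = 3·5 + 2   →  a_3 = 3
5 = 2·2 + 1   →  a_4 = 2

2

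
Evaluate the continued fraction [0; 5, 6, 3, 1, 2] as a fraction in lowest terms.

69/356

Fold from the inside: start with 2/1.
  1 + 1/2 = 3/2
  3 + 2/3 = 11/3
  6 + 3/11 = 69/11
  5 + 11/69 = 356/69
  0 + 69/356 = 69/356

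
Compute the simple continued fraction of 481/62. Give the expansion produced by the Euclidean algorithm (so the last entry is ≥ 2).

[7; 1, 3, 7, 2]

481 = 7×62 + 47
62 = 1×47 + 15
47 = 3×15 + 2
15 = 7×2 + 1
2 = 2×1 + 0  (stop)
So 481/62 = [7; 1, 3, 7, 2].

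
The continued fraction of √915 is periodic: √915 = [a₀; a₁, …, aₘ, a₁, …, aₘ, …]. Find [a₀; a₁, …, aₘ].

a₀ = ⌊√915⌋ = 30.
With m₀=0, d₀=1 and mₖ₊₁ = dₖaₖ − mₖ, dₖ₊₁ = (n − mₖ₊₁²)/dₖ, aₖ₊₁ = ⌊(a₀+mₖ₊₁)/dₖ₊₁⌋:
  k=1: m=30, d=15, a=4
  k=2: m=30, d=1, a=60
d=1 and a=2a₀=60 at k=2, so the next step gives (m, d) = (30, 15) again — its k=1 value — and the period has length 2.

[30; 4, 60]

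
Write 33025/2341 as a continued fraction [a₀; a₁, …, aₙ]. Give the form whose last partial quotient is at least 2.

[14; 9, 3, 16, 2, 2]

33025 = 14·2341 + 251
2341 = 9·251 + 82
251 = 3·82 + 5
82 = 16·5 + 2
5 = 2·2 + 1
2 = 2·1 + 0  (stop)
So 33025/2341 = [14; 9, 3, 16, 2, 2].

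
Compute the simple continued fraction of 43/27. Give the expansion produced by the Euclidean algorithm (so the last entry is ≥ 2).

43 = 1*27 + 16
27 = 1*16 + 11
16 = 1*11 + 5
11 = 2*5 + 1
5 = 5*1 + 0  (stop)
So 43/27 = [1; 1, 1, 2, 5].

[1; 1, 1, 2, 5]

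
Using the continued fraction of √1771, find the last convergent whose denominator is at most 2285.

42462/1009

√1771 = [42; 12, 84, …] (period length 2).
Convergents:
  p_0/q_0 = 42/1
  p_1/q_1 = 505/12
  p_2/q_2 = 42462/1009
  p_3/q_3 = 510049/12120
q_2 = 1009 ≤ 2285 < 12120 = q_3, so the answer is 42462/1009.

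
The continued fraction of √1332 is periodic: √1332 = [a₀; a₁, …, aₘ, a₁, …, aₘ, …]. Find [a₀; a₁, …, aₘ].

a₀ = ⌊√1332⌋ = 36.
With m₀=0, d₀=1 and mₖ₊₁ = dₖaₖ − mₖ, dₖ₊₁ = (n − mₖ₊₁²)/dₖ, aₖ₊₁ = ⌊(a₀+mₖ₊₁)/dₖ₊₁⌋:
  k=1: m=36, d=36, a=2
  k=2: m=36, d=1, a=72
d=1 and a=2a₀=72 at k=2, so the next step gives (m, d) = (36, 36) again — its k=1 value — and the period has length 2.

[36; 2, 72]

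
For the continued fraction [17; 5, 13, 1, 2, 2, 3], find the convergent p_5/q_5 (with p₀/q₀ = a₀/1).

8375/487

Using pₖ = aₖpₖ₋₁ + pₖ₋₂, qₖ = aₖqₖ₋₁ + qₖ₋₂ (with p₋₁=1, p₋₂=0, q₋₁=0, q₋₂=1):
  k=0: a=17, p=17, q=1
  k=1: a=5, p=86, q=5
  k=2: a=13, p=1135, q=66
  k=3: a=1, p=1221, q=71
  k=4: a=2, p=3577, q=208
  k=5: a=2, p=8375, q=487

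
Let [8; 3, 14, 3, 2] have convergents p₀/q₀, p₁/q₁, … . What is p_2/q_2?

Using pₖ = aₖpₖ₋₁ + pₖ₋₂, qₖ = aₖqₖ₋₁ + qₖ₋₂ (with p₋₁=1, p₋₂=0, q₋₁=0, q₋₂=1):
  k=0: a=8, p=8, q=1
  k=1: a=3, p=25, q=3
  k=2: a=14, p=358, q=43

358/43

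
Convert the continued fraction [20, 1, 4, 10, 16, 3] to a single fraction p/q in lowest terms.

Using pₖ = aₖpₖ₋₁ + pₖ₋₂ and qₖ = aₖqₖ₋₁ + qₖ₋₂:
  k=0: a=20, p=20, q=1
  k=1: a=1, p=21, q=1
  k=2: a=4, p=104, q=5
  k=3: a=10, p=1061, q=51
  k=4: a=16, p=17080, q=821
  k=5: a=3, p=52301, q=2514

52301/2514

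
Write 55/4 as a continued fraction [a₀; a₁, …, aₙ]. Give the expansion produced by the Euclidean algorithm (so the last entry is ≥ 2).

55 = 13×4 + 3
4 = 1×3 + 1
3 = 3×1 + 0  (stop)
So 55/4 = [13; 1, 3].

[13; 1, 3]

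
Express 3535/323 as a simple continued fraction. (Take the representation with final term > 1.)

[10; 1, 16, 1, 17]

3535 = 10·323 + 305
323 = 1·305 + 18
305 = 16·18 + 17
18 = 1·17 + 1
17 = 17·1 + 0  (stop)
So 3535/323 = [10; 1, 16, 1, 17].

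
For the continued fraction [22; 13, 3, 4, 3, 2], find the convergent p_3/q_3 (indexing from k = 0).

3819/173

Using pₖ = aₖpₖ₋₁ + pₖ₋₂, qₖ = aₖqₖ₋₁ + qₖ₋₂ (with p₋₁=1, p₋₂=0, q₋₁=0, q₋₂=1):
  k=0: a=22, p=22, q=1
  k=1: a=13, p=287, q=13
  k=2: a=3, p=883, q=40
  k=3: a=4, p=3819, q=173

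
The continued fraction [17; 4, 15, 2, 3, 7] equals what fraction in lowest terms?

Using pₖ = aₖpₖ₋₁ + pₖ₋₂ and qₖ = aₖqₖ₋₁ + qₖ₋₂:
  k=0: a=17, p=17, q=1
  k=1: a=4, p=69, q=4
  k=2: a=15, p=1052, q=61
  k=3: a=2, p=2173, q=126
  k=4: a=3, p=7571, q=439
  k=5: a=7, p=55170, q=3199

55170/3199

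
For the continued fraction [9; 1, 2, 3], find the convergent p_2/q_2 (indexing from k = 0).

29/3

Using pₖ = aₖpₖ₋₁ + pₖ₋₂, qₖ = aₖqₖ₋₁ + qₖ₋₂ (with p₋₁=1, p₋₂=0, q₋₁=0, q₋₂=1):
  k=0: a=9, p=9, q=1
  k=1: a=1, p=10, q=1
  k=2: a=2, p=29, q=3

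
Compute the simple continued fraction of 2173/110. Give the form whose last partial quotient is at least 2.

2173 = 19*110 + 83
110 = 1*83 + 27
83 = 3*27 + 2
27 = 13*2 + 1
2 = 2*1 + 0  (stop)
So 2173/110 = [19; 1, 3, 13, 2].

[19; 1, 3, 13, 2]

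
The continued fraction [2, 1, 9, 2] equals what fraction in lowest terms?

61/21

Using pₖ = aₖpₖ₋₁ + pₖ₋₂ and qₖ = aₖqₖ₋₁ + qₖ₋₂:
  k=0: a=2, p=2, q=1
  k=1: a=1, p=3, q=1
  k=2: a=9, p=29, q=10
  k=3: a=2, p=61, q=21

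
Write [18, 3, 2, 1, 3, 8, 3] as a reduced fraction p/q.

17474/955

Fold from the inside: start with 3/1.
  8 + 1/3 = 25/3
  3 + 3/25 = 78/25
  1 + 25/78 = 103/78
  2 + 78/103 = 284/103
  3 + 103/284 = 955/284
  18 + 284/955 = 17474/955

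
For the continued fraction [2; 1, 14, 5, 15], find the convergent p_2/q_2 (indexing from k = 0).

44/15

Using pₖ = aₖpₖ₋₁ + pₖ₋₂, qₖ = aₖqₖ₋₁ + qₖ₋₂ (with p₋₁=1, p₋₂=0, q₋₁=0, q₋₂=1):
  k=0: a=2, p=2, q=1
  k=1: a=1, p=3, q=1
  k=2: a=14, p=44, q=15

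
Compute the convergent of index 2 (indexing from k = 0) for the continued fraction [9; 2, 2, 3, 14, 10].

47/5

Using pₖ = aₖpₖ₋₁ + pₖ₋₂, qₖ = aₖqₖ₋₁ + qₖ₋₂ (with p₋₁=1, p₋₂=0, q₋₁=0, q₋₂=1):
  k=0: a=9, p=9, q=1
  k=1: a=2, p=19, q=2
  k=2: a=2, p=47, q=5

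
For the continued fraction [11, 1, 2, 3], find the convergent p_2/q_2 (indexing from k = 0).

Using pₖ = aₖpₖ₋₁ + pₖ₋₂, qₖ = aₖqₖ₋₁ + qₖ₋₂ (with p₋₁=1, p₋₂=0, q₋₁=0, q₋₂=1):
  k=0: a=11, p=11, q=1
  k=1: a=1, p=12, q=1
  k=2: a=2, p=35, q=3

35/3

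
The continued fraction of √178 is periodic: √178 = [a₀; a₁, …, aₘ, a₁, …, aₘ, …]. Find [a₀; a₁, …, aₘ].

a₀ = ⌊√178⌋ = 13.
With m₀=0, d₀=1 and mₖ₊₁ = dₖaₖ − mₖ, dₖ₊₁ = (n − mₖ₊₁²)/dₖ, aₖ₊₁ = ⌊(a₀+mₖ₊₁)/dₖ₊₁⌋:
  k=1: m=13, d=9, a=2
  k=2: m=5, d=17, a=1
  k=3: m=12, d=2, a=12
  k=4: m=12, d=17, a=1
  k=5: m=5, d=9, a=2
  k=6: m=13, d=1, a=26
d=1 and a=2a₀=26 at k=6, so the next step gives (m, d) = (13, 9) again — its k=1 value — and the period has length 6.

[13; 2, 1, 12, 1, 2, 26]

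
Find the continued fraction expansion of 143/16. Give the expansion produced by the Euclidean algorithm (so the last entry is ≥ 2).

143 = 8·16 + 15
16 = 1·15 + 1
15 = 15·1 + 0  (stop)
So 143/16 = [8; 1, 15].

[8; 1, 15]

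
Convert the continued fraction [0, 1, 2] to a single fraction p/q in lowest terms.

Fold from the inside: start with 2/1.
  1 + 1/2 = 3/2
  0 + 2/3 = 2/3

2/3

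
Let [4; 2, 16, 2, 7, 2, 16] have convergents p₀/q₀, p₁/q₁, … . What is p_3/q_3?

305/68

Using pₖ = aₖpₖ₋₁ + pₖ₋₂, qₖ = aₖqₖ₋₁ + qₖ₋₂ (with p₋₁=1, p₋₂=0, q₋₁=0, q₋₂=1):
  k=0: a=4, p=4, q=1
  k=1: a=2, p=9, q=2
  k=2: a=16, p=148, q=33
  k=3: a=2, p=305, q=68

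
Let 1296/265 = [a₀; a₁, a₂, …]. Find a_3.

1296 = 4·265 + 236   →  a_0 = 4
265 = 1·236 + 29   →  a_1 = 1
236 = 8·29 + 4   →  a_2 = 8
29 = 7·4 + 1   →  a_3 = 7

7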